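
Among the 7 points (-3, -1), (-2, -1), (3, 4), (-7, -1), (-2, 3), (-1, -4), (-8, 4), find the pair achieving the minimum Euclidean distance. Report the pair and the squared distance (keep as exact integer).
Pair = ((-3, -1), (-2, -1)); squared distance = 1

Compute all C(7, 2) = 21 pairwise squared distances (x_i − x_j)² + (y_i − y_j)². The minimum is 1, attained by the pair ((-3, -1), (-2, -1)).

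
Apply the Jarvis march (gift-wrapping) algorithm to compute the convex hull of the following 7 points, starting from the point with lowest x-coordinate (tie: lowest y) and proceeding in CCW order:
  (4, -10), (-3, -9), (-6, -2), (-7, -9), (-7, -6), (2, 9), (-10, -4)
Hull (CCW) = [(-10, -4), (-7, -9), (4, -10), (2, 9)]

Jarvis march: at each step, from the current hull vertex p, select the next vertex q as the point such that every other point lies strictly to the left of (or on) the directed line p → q. (Equivalently: for every other point r, the cross product (q − p) × (r − p) ≥ 0.)
Starting point (lowest x, tie lowest y): (-10, -4). Wrap until returning to start. Resulting hull: (-10, -4), (-7, -9), (4, -10), (2, 9).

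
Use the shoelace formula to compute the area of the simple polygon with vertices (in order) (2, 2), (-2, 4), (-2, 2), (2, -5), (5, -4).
Area = 57/2

Shoelace formula: Area = (1/2) |Σ_i (x_i · y_{i+1} − x_{i+1} · y_i)| (indices mod n). Compute each cross term:
  (2)(4) − (-2)(2) = 12
  (-2)(2) − (-2)(4) = 4
  (-2)(-5) − (2)(2) = 6
  (2)(-4) − (5)(-5) = 17
  (5)(2) − (2)(-4) = 18
Sum = 57, so (signed) Area = 57/2 = 57/2, |Area| = 57/2.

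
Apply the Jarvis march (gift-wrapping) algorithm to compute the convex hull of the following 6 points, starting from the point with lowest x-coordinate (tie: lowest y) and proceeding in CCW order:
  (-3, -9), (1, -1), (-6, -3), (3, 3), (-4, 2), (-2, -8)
Hull (CCW) = [(-6, -3), (-3, -9), (-2, -8), (3, 3), (-4, 2)]

Jarvis march: at each step, from the current hull vertex p, select the next vertex q as the point such that every other point lies strictly to the left of (or on) the directed line p → q. (Equivalently: for every other point r, the cross product (q − p) × (r − p) ≥ 0.)
Starting point (lowest x, tie lowest y): (-6, -3). Wrap until returning to start. Resulting hull: (-6, -3), (-3, -9), (-2, -8), (3, 3), (-4, 2).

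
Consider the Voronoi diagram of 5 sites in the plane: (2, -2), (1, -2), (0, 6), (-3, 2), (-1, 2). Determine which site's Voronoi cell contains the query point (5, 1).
Nearest site = (2, -2)

The Voronoi cell of site s contains exactly those query points closer to s than to any other site. Compute squared distances from q = (5, 1) to each site:
  (2 − 5)² + (-2 − 1)² = 18
  (1 − 5)² + (-2 − 1)² = 25
  (-1 − 5)² + (2 − 1)² = 37
  (0 − 5)² + (6 − 1)² = 50
  (-3 − 5)² + (2 − 1)² = 65
Minimum is attained by (2, -2), so q lies in its Voronoi cell.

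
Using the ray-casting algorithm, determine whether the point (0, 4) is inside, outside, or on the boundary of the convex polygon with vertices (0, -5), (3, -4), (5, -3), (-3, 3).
The point (0, 4) lies strictly outside the polygon

Cast a horizontal ray to the right from the query point and count how many polygon edges it crosses (each edge strictly once or zero times, handled with the usual half-open convention). 
Parity of crossings → even ⇒ outside.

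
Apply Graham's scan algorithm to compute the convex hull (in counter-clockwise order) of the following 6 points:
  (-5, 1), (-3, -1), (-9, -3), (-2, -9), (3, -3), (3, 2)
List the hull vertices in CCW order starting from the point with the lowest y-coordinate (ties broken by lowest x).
Hull (CCW) = [(-2, -9), (3, -3), (3, 2), (-5, 1), (-9, -3)]

Graham scan procedure:
  1. Find the pivot p₀ = point with lowest y (tie → lowest x): (-2, -9).
  2. Sort the remaining points by polar angle around p₀.
  3. Walk through sorted points, maintaining a stack; pop the top while the last three entries make a non-left turn (cross product ≤ 0).
  4. Final stack is the convex hull in CCW order: (-2, -9), (3, -3), (3, 2), (-5, 1), (-9, -3).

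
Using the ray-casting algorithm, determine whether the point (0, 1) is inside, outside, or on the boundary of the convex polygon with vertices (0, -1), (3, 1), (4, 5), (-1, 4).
The point (0, 1) lies strictly inside the polygon

Cast a horizontal ray to the right from the query point and count how many polygon edges it crosses (each edge strictly once or zero times, handled with the usual half-open convention). 
Parity of crossings → odd ⇒ inside.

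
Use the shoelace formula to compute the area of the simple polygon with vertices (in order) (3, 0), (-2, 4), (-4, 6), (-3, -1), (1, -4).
Area = 63/2

Shoelace formula: Area = (1/2) |Σ_i (x_i · y_{i+1} − x_{i+1} · y_i)| (indices mod n). Compute each cross term:
  (3)(4) − (-2)(0) = 12
  (-2)(6) − (-4)(4) = 4
  (-4)(-1) − (-3)(6) = 22
  (-3)(-4) − (1)(-1) = 13
  (1)(0) − (3)(-4) = 12
Sum = 63, so (signed) Area = 63/2 = 63/2, |Area| = 63/2.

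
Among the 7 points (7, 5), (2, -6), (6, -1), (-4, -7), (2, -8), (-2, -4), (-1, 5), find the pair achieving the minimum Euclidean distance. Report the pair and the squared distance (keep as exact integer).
Pair = ((2, -6), (2, -8)); squared distance = 4

Compute all C(7, 2) = 21 pairwise squared distances (x_i − x_j)² + (y_i − y_j)². The minimum is 4, attained by the pair ((2, -6), (2, -8)).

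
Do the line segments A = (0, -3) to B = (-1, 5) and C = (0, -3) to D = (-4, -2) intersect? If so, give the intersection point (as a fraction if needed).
Yes; intersection at (0, -3) (t = 0 on AB, s = 0 on CD)

Parametrize AB as A + t(B − A) = (0 + -1 t, -3 + 8 t) and CD as C + s(D − C) = (0 + -4 s, -3 + 1 s). Solve the linear system for (t, s). Determinant = -31 ≠ 0, so a unique intersection of the containing lines exists. Solution: t = 0, s = 0 — both in [0, 1], so the segments cross. Intersection point: (0, -3).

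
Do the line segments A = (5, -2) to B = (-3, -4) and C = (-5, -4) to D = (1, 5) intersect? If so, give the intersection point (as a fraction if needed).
No (intersection of containing lines falls outside at least one segment)

Parametrize and solve: t = 13/10, s = -1/15. At least one of these is outside [0, 1], so the segments do not intersect.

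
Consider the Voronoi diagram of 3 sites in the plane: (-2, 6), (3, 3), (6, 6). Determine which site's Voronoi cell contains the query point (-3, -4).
Nearest site = (3, 3)

The Voronoi cell of site s contains exactly those query points closer to s than to any other site. Compute squared distances from q = (-3, -4) to each site:
  (3 − -3)² + (3 − -4)² = 85
  (-2 − -3)² + (6 − -4)² = 101
  (6 − -3)² + (6 − -4)² = 181
Minimum is attained by (3, 3), so q lies in its Voronoi cell.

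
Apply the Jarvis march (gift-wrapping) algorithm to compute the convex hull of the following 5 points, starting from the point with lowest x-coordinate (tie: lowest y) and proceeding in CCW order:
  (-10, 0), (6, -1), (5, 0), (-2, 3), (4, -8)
Hull (CCW) = [(-10, 0), (4, -8), (6, -1), (5, 0), (-2, 3)]

Jarvis march: at each step, from the current hull vertex p, select the next vertex q as the point such that every other point lies strictly to the left of (or on) the directed line p → q. (Equivalently: for every other point r, the cross product (q − p) × (r − p) ≥ 0.)
Starting point (lowest x, tie lowest y): (-10, 0). Wrap until returning to start. Resulting hull: (-10, 0), (4, -8), (6, -1), (5, 0), (-2, 3).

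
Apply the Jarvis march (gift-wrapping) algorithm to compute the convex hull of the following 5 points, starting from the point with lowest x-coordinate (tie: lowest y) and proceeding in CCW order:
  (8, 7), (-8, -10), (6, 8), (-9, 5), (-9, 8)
Hull (CCW) = [(-9, 5), (-8, -10), (8, 7), (6, 8), (-9, 8)]

Jarvis march: at each step, from the current hull vertex p, select the next vertex q as the point such that every other point lies strictly to the left of (or on) the directed line p → q. (Equivalently: for every other point r, the cross product (q − p) × (r − p) ≥ 0.)
Starting point (lowest x, tie lowest y): (-9, 5). Wrap until returning to start. Resulting hull: (-9, 5), (-8, -10), (8, 7), (6, 8), (-9, 8).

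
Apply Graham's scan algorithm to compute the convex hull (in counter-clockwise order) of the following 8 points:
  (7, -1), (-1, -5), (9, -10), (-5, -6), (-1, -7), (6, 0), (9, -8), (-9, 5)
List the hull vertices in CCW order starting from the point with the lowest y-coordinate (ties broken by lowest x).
Hull (CCW) = [(9, -10), (9, -8), (7, -1), (6, 0), (-9, 5), (-5, -6)]

Graham scan procedure:
  1. Find the pivot p₀ = point with lowest y (tie → lowest x): (9, -10).
  2. Sort the remaining points by polar angle around p₀.
  3. Walk through sorted points, maintaining a stack; pop the top while the last three entries make a non-left turn (cross product ≤ 0).
  4. Final stack is the convex hull in CCW order: (9, -10), (9, -8), (7, -1), (6, 0), (-9, 5), (-5, -6).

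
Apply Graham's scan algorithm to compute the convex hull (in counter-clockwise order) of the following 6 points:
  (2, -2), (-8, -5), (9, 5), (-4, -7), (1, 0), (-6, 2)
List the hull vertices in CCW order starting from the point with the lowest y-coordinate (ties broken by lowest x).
Hull (CCW) = [(-4, -7), (2, -2), (9, 5), (-6, 2), (-8, -5)]

Graham scan procedure:
  1. Find the pivot p₀ = point with lowest y (tie → lowest x): (-4, -7).
  2. Sort the remaining points by polar angle around p₀.
  3. Walk through sorted points, maintaining a stack; pop the top while the last three entries make a non-left turn (cross product ≤ 0).
  4. Final stack is the convex hull in CCW order: (-4, -7), (2, -2), (9, 5), (-6, 2), (-8, -5).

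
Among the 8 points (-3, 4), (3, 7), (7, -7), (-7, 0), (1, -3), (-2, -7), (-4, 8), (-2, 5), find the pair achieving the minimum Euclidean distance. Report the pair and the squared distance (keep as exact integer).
Pair = ((-3, 4), (-2, 5)); squared distance = 2

Compute all C(8, 2) = 28 pairwise squared distances (x_i − x_j)² + (y_i − y_j)². The minimum is 2, attained by the pair ((-3, 4), (-2, 5)).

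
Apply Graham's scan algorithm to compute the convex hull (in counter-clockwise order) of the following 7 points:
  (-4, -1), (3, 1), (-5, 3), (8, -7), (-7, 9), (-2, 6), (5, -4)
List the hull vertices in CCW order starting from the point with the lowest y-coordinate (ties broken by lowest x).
Hull (CCW) = [(8, -7), (3, 1), (-2, 6), (-7, 9), (-4, -1)]

Graham scan procedure:
  1. Find the pivot p₀ = point with lowest y (tie → lowest x): (8, -7).
  2. Sort the remaining points by polar angle around p₀.
  3. Walk through sorted points, maintaining a stack; pop the top while the last three entries make a non-left turn (cross product ≤ 0).
  4. Final stack is the convex hull in CCW order: (8, -7), (3, 1), (-2, 6), (-7, 9), (-4, -1).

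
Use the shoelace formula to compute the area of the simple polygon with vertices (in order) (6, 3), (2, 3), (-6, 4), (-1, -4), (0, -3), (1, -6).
Area = 111/2

Shoelace formula: Area = (1/2) |Σ_i (x_i · y_{i+1} − x_{i+1} · y_i)| (indices mod n). Compute each cross term:
  (6)(3) − (2)(3) = 12
  (2)(4) − (-6)(3) = 26
  (-6)(-4) − (-1)(4) = 28
  (-1)(-3) − (0)(-4) = 3
  (0)(-6) − (1)(-3) = 3
  (1)(3) − (6)(-6) = 39
Sum = 111, so (signed) Area = 111/2 = 111/2, |Area| = 111/2.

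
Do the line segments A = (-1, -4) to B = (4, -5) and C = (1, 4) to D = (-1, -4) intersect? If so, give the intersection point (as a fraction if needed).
Yes; intersection at (-1, -4) (t = 0 on AB, s = 1 on CD)

Parametrize AB as A + t(B − A) = (-1 + 5 t, -4 + -1 t) and CD as C + s(D − C) = (1 + -2 s, 4 + -8 s). Solve the linear system for (t, s). Determinant = 42 ≠ 0, so a unique intersection of the containing lines exists. Solution: t = 0, s = 1 — both in [0, 1], so the segments cross. Intersection point: (-1, -4).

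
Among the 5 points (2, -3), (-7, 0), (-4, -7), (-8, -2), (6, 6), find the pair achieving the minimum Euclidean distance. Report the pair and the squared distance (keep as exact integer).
Pair = ((-7, 0), (-8, -2)); squared distance = 5

Compute all C(5, 2) = 10 pairwise squared distances (x_i − x_j)² + (y_i − y_j)². The minimum is 5, attained by the pair ((-7, 0), (-8, -2)).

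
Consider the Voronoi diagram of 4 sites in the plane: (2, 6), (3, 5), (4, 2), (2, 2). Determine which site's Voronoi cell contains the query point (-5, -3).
Nearest site = (2, 2)

The Voronoi cell of site s contains exactly those query points closer to s than to any other site. Compute squared distances from q = (-5, -3) to each site:
  (2 − -5)² + (2 − -3)² = 74
  (4 − -5)² + (2 − -3)² = 106
  (3 − -5)² + (5 − -3)² = 128
  (2 − -5)² + (6 − -3)² = 130
Minimum is attained by (2, 2), so q lies in its Voronoi cell.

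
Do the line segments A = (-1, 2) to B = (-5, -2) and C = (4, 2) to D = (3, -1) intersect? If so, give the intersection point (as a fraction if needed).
No (intersection of containing lines falls outside at least one segment)

Parametrize and solve: t = -15/8, s = -5/2. At least one of these is outside [0, 1], so the segments do not intersect.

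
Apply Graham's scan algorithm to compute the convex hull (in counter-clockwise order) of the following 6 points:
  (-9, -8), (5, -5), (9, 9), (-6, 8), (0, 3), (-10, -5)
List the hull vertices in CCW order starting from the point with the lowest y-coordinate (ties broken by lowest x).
Hull (CCW) = [(-9, -8), (5, -5), (9, 9), (-6, 8), (-10, -5)]

Graham scan procedure:
  1. Find the pivot p₀ = point with lowest y (tie → lowest x): (-9, -8).
  2. Sort the remaining points by polar angle around p₀.
  3. Walk through sorted points, maintaining a stack; pop the top while the last three entries make a non-left turn (cross product ≤ 0).
  4. Final stack is the convex hull in CCW order: (-9, -8), (5, -5), (9, 9), (-6, 8), (-10, -5).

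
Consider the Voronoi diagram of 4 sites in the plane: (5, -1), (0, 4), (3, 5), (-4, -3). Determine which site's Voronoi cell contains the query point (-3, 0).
Nearest site = (-4, -3)

The Voronoi cell of site s contains exactly those query points closer to s than to any other site. Compute squared distances from q = (-3, 0) to each site:
  (-4 − -3)² + (-3 − 0)² = 10
  (0 − -3)² + (4 − 0)² = 25
  (3 − -3)² + (5 − 0)² = 61
  (5 − -3)² + (-1 − 0)² = 65
Minimum is attained by (-4, -3), so q lies in its Voronoi cell.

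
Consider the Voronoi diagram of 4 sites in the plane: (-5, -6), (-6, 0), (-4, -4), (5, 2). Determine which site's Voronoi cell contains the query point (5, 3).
Nearest site = (5, 2)

The Voronoi cell of site s contains exactly those query points closer to s than to any other site. Compute squared distances from q = (5, 3) to each site:
  (5 − 5)² + (2 − 3)² = 1
  (-6 − 5)² + (0 − 3)² = 130
  (-4 − 5)² + (-4 − 3)² = 130
  (-5 − 5)² + (-6 − 3)² = 181
Minimum is attained by (5, 2), so q lies in its Voronoi cell.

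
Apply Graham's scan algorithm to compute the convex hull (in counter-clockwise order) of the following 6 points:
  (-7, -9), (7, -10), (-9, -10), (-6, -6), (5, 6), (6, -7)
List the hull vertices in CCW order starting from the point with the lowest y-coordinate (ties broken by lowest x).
Hull (CCW) = [(-9, -10), (7, -10), (5, 6), (-6, -6)]

Graham scan procedure:
  1. Find the pivot p₀ = point with lowest y (tie → lowest x): (-9, -10).
  2. Sort the remaining points by polar angle around p₀.
  3. Walk through sorted points, maintaining a stack; pop the top while the last three entries make a non-left turn (cross product ≤ 0).
  4. Final stack is the convex hull in CCW order: (-9, -10), (7, -10), (5, 6), (-6, -6).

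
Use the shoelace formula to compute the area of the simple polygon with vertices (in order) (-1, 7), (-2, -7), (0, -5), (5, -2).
Area = 89/2

Shoelace formula: Area = (1/2) |Σ_i (x_i · y_{i+1} − x_{i+1} · y_i)| (indices mod n). Compute each cross term:
  (-1)(-7) − (-2)(7) = 21
  (-2)(-5) − (0)(-7) = 10
  (0)(-2) − (5)(-5) = 25
  (5)(7) − (-1)(-2) = 33
Sum = 89, so (signed) Area = 89/2 = 89/2, |Area| = 89/2.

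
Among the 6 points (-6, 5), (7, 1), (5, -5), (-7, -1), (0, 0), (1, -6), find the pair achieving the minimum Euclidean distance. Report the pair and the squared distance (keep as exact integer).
Pair = ((5, -5), (1, -6)); squared distance = 17

Compute all C(6, 2) = 15 pairwise squared distances (x_i − x_j)² + (y_i − y_j)². The minimum is 17, attained by the pair ((5, -5), (1, -6)).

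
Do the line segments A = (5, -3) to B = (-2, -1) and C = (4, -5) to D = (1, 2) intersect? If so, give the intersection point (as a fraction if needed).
Yes; intersection at (124/43, -103/43) (t = 13/43 on AB, s = 16/43 on CD)

Parametrize AB as A + t(B − A) = (5 + -7 t, -3 + 2 t) and CD as C + s(D − C) = (4 + -3 s, -5 + 7 s). Solve the linear system for (t, s). Determinant = 43 ≠ 0, so a unique intersection of the containing lines exists. Solution: t = 13/43, s = 16/43 — both in [0, 1], so the segments cross. Intersection point: (124/43, -103/43).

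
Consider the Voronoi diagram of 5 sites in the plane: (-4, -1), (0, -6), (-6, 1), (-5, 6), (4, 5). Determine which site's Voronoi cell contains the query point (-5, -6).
Nearest site = (0, -6)

The Voronoi cell of site s contains exactly those query points closer to s than to any other site. Compute squared distances from q = (-5, -6) to each site:
  (0 − -5)² + (-6 − -6)² = 25
  (-4 − -5)² + (-1 − -6)² = 26
  (-6 − -5)² + (1 − -6)² = 50
  (-5 − -5)² + (6 − -6)² = 144
  (4 − -5)² + (5 − -6)² = 202
Minimum is attained by (0, -6), so q lies in its Voronoi cell.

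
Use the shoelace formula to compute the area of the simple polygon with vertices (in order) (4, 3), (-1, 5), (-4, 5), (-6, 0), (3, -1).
Area = 87/2

Shoelace formula: Area = (1/2) |Σ_i (x_i · y_{i+1} − x_{i+1} · y_i)| (indices mod n). Compute each cross term:
  (4)(5) − (-1)(3) = 23
  (-1)(5) − (-4)(5) = 15
  (-4)(0) − (-6)(5) = 30
  (-6)(-1) − (3)(0) = 6
  (3)(3) − (4)(-1) = 13
Sum = 87, so (signed) Area = 87/2 = 87/2, |Area| = 87/2.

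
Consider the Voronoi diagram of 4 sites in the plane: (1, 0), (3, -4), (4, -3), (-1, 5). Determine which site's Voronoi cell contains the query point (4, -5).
Nearest site = (3, -4)

The Voronoi cell of site s contains exactly those query points closer to s than to any other site. Compute squared distances from q = (4, -5) to each site:
  (3 − 4)² + (-4 − -5)² = 2
  (4 − 4)² + (-3 − -5)² = 4
  (1 − 4)² + (0 − -5)² = 34
  (-1 − 4)² + (5 − -5)² = 125
Minimum is attained by (3, -4), so q lies in its Voronoi cell.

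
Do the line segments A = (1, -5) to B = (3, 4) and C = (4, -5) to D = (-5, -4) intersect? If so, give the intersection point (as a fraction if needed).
Yes; intersection at (89/83, -388/83) (t = 3/83 on AB, s = 27/83 on CD)

Parametrize AB as A + t(B − A) = (1 + 2 t, -5 + 9 t) and CD as C + s(D − C) = (4 + -9 s, -5 + 1 s). Solve the linear system for (t, s). Determinant = -83 ≠ 0, so a unique intersection of the containing lines exists. Solution: t = 3/83, s = 27/83 — both in [0, 1], so the segments cross. Intersection point: (89/83, -388/83).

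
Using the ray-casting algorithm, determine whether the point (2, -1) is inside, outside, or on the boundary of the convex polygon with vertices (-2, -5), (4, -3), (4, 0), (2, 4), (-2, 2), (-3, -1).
The point (2, -1) lies strictly inside the polygon

Cast a horizontal ray to the right from the query point and count how many polygon edges it crosses (each edge strictly once or zero times, handled with the usual half-open convention). 
Parity of crossings → odd ⇒ inside.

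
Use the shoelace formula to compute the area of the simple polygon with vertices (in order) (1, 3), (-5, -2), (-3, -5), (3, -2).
Area = 32

Shoelace formula: Area = (1/2) |Σ_i (x_i · y_{i+1} − x_{i+1} · y_i)| (indices mod n). Compute each cross term:
  (1)(-2) − (-5)(3) = 13
  (-5)(-5) − (-3)(-2) = 19
  (-3)(-2) − (3)(-5) = 21
  (3)(3) − (1)(-2) = 11
Sum = 64, so (signed) Area = 64/2 = 32, |Area| = 32.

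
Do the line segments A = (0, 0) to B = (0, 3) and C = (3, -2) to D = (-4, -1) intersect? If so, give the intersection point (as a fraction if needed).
No (intersection of containing lines falls outside at least one segment)

Parametrize and solve: t = -11/21, s = 3/7. At least one of these is outside [0, 1], so the segments do not intersect.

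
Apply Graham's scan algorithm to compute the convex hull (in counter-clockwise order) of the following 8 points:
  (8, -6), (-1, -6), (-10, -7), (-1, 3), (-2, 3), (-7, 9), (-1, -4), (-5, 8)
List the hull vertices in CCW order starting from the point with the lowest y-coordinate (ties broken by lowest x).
Hull (CCW) = [(-10, -7), (8, -6), (-5, 8), (-7, 9)]

Graham scan procedure:
  1. Find the pivot p₀ = point with lowest y (tie → lowest x): (-10, -7).
  2. Sort the remaining points by polar angle around p₀.
  3. Walk through sorted points, maintaining a stack; pop the top while the last three entries make a non-left turn (cross product ≤ 0).
  4. Final stack is the convex hull in CCW order: (-10, -7), (8, -6), (-5, 8), (-7, 9).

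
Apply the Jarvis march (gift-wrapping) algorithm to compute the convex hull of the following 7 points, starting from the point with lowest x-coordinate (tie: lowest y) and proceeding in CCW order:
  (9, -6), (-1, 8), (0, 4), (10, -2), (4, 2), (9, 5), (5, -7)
Hull (CCW) = [(-1, 8), (0, 4), (5, -7), (9, -6), (10, -2), (9, 5)]

Jarvis march: at each step, from the current hull vertex p, select the next vertex q as the point such that every other point lies strictly to the left of (or on) the directed line p → q. (Equivalently: for every other point r, the cross product (q − p) × (r − p) ≥ 0.)
Starting point (lowest x, tie lowest y): (-1, 8). Wrap until returning to start. Resulting hull: (-1, 8), (0, 4), (5, -7), (9, -6), (10, -2), (9, 5).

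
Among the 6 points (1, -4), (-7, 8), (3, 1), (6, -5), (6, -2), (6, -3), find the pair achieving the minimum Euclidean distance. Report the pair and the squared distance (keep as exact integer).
Pair = ((6, -2), (6, -3)); squared distance = 1

Compute all C(6, 2) = 15 pairwise squared distances (x_i − x_j)² + (y_i − y_j)². The minimum is 1, attained by the pair ((6, -2), (6, -3)).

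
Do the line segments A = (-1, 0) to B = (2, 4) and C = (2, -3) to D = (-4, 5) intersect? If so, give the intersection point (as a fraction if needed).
Yes; intersection at (-5/8, 1/2) (t = 1/8 on AB, s = 7/16 on CD)

Parametrize AB as A + t(B − A) = (-1 + 3 t, 0 + 4 t) and CD as C + s(D − C) = (2 + -6 s, -3 + 8 s). Solve the linear system for (t, s). Determinant = -48 ≠ 0, so a unique intersection of the containing lines exists. Solution: t = 1/8, s = 7/16 — both in [0, 1], so the segments cross. Intersection point: (-5/8, 1/2).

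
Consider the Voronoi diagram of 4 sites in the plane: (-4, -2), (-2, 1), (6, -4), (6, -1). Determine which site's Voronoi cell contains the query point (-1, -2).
Nearest site = (-4, -2)

The Voronoi cell of site s contains exactly those query points closer to s than to any other site. Compute squared distances from q = (-1, -2) to each site:
  (-4 − -1)² + (-2 − -2)² = 9
  (-2 − -1)² + (1 − -2)² = 10
  (6 − -1)² + (-1 − -2)² = 50
  (6 − -1)² + (-4 − -2)² = 53
Minimum is attained by (-4, -2), so q lies in its Voronoi cell.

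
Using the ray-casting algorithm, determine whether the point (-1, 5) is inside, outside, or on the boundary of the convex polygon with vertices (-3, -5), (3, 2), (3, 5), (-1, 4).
The point (-1, 5) lies strictly outside the polygon

Cast a horizontal ray to the right from the query point and count how many polygon edges it crosses (each edge strictly once or zero times, handled with the usual half-open convention). 
Parity of crossings → even ⇒ outside.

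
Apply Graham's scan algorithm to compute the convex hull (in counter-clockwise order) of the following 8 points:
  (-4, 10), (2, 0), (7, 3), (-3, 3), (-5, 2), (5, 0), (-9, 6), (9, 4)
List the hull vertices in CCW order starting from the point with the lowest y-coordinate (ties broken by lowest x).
Hull (CCW) = [(2, 0), (5, 0), (9, 4), (-4, 10), (-9, 6), (-5, 2)]

Graham scan procedure:
  1. Find the pivot p₀ = point with lowest y (tie → lowest x): (2, 0).
  2. Sort the remaining points by polar angle around p₀.
  3. Walk through sorted points, maintaining a stack; pop the top while the last three entries make a non-left turn (cross product ≤ 0).
  4. Final stack is the convex hull in CCW order: (2, 0), (5, 0), (9, 4), (-4, 10), (-9, 6), (-5, 2).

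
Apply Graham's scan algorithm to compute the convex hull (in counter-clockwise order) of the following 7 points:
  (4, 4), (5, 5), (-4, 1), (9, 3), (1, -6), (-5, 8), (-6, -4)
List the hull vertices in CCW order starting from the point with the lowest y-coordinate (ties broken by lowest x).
Hull (CCW) = [(1, -6), (9, 3), (5, 5), (-5, 8), (-6, -4)]

Graham scan procedure:
  1. Find the pivot p₀ = point with lowest y (tie → lowest x): (1, -6).
  2. Sort the remaining points by polar angle around p₀.
  3. Walk through sorted points, maintaining a stack; pop the top while the last three entries make a non-left turn (cross product ≤ 0).
  4. Final stack is the convex hull in CCW order: (1, -6), (9, 3), (5, 5), (-5, 8), (-6, -4).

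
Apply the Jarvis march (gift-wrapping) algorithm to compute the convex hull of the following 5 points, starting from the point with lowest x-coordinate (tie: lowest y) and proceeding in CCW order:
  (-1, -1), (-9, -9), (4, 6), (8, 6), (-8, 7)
Hull (CCW) = [(-9, -9), (8, 6), (-8, 7)]

Jarvis march: at each step, from the current hull vertex p, select the next vertex q as the point such that every other point lies strictly to the left of (or on) the directed line p → q. (Equivalently: for every other point r, the cross product (q − p) × (r − p) ≥ 0.)
Starting point (lowest x, tie lowest y): (-9, -9). Wrap until returning to start. Resulting hull: (-9, -9), (8, 6), (-8, 7).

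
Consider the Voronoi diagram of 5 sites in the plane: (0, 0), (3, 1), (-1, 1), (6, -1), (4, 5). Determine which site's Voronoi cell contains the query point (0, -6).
Nearest site = (0, 0)

The Voronoi cell of site s contains exactly those query points closer to s than to any other site. Compute squared distances from q = (0, -6) to each site:
  (0 − 0)² + (0 − -6)² = 36
  (-1 − 0)² + (1 − -6)² = 50
  (3 − 0)² + (1 − -6)² = 58
  (6 − 0)² + (-1 − -6)² = 61
  (4 − 0)² + (5 − -6)² = 137
Minimum is attained by (0, 0), so q lies in its Voronoi cell.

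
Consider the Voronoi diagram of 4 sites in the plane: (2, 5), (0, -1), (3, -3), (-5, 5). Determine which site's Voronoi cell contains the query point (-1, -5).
Nearest site = (0, -1)

The Voronoi cell of site s contains exactly those query points closer to s than to any other site. Compute squared distances from q = (-1, -5) to each site:
  (0 − -1)² + (-1 − -5)² = 17
  (3 − -1)² + (-3 − -5)² = 20
  (2 − -1)² + (5 − -5)² = 109
  (-5 − -1)² + (5 − -5)² = 116
Minimum is attained by (0, -1), so q lies in its Voronoi cell.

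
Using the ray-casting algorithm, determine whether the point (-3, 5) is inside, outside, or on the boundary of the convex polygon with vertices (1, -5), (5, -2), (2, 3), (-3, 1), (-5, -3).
The point (-3, 5) lies strictly outside the polygon

Cast a horizontal ray to the right from the query point and count how many polygon edges it crosses (each edge strictly once or zero times, handled with the usual half-open convention). 
Parity of crossings → even ⇒ outside.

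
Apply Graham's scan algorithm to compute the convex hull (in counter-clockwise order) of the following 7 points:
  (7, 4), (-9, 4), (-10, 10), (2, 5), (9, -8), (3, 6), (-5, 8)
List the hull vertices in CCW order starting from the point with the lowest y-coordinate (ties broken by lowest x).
Hull (CCW) = [(9, -8), (7, 4), (3, 6), (-10, 10), (-9, 4)]

Graham scan procedure:
  1. Find the pivot p₀ = point with lowest y (tie → lowest x): (9, -8).
  2. Sort the remaining points by polar angle around p₀.
  3. Walk through sorted points, maintaining a stack; pop the top while the last three entries make a non-left turn (cross product ≤ 0).
  4. Final stack is the convex hull in CCW order: (9, -8), (7, 4), (3, 6), (-10, 10), (-9, 4).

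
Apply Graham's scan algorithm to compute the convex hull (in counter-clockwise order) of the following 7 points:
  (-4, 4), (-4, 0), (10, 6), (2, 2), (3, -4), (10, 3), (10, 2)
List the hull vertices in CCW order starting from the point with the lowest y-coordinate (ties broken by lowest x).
Hull (CCW) = [(3, -4), (10, 2), (10, 6), (-4, 4), (-4, 0)]

Graham scan procedure:
  1. Find the pivot p₀ = point with lowest y (tie → lowest x): (3, -4).
  2. Sort the remaining points by polar angle around p₀.
  3. Walk through sorted points, maintaining a stack; pop the top while the last three entries make a non-left turn (cross product ≤ 0).
  4. Final stack is the convex hull in CCW order: (3, -4), (10, 2), (10, 6), (-4, 4), (-4, 0).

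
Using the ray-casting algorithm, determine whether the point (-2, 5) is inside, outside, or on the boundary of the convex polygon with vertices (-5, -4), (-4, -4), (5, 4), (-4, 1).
The point (-2, 5) lies strictly outside the polygon

Cast a horizontal ray to the right from the query point and count how many polygon edges it crosses (each edge strictly once or zero times, handled with the usual half-open convention). 
Parity of crossings → even ⇒ outside.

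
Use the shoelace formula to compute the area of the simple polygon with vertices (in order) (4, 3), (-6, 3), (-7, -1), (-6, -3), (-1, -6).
Area = 63

Shoelace formula: Area = (1/2) |Σ_i (x_i · y_{i+1} − x_{i+1} · y_i)| (indices mod n). Compute each cross term:
  (4)(3) − (-6)(3) = 30
  (-6)(-1) − (-7)(3) = 27
  (-7)(-3) − (-6)(-1) = 15
  (-6)(-6) − (-1)(-3) = 33
  (-1)(3) − (4)(-6) = 21
Sum = 126, so (signed) Area = 126/2 = 63, |Area| = 63.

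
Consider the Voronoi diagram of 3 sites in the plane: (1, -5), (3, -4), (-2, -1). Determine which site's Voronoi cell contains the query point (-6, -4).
Nearest site = (-2, -1)

The Voronoi cell of site s contains exactly those query points closer to s than to any other site. Compute squared distances from q = (-6, -4) to each site:
  (-2 − -6)² + (-1 − -4)² = 25
  (1 − -6)² + (-5 − -4)² = 50
  (3 − -6)² + (-4 − -4)² = 81
Minimum is attained by (-2, -1), so q lies in its Voronoi cell.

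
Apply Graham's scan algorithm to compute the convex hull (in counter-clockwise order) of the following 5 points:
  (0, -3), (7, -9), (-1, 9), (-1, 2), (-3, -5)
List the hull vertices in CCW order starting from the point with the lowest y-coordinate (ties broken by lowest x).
Hull (CCW) = [(7, -9), (-1, 9), (-3, -5)]

Graham scan procedure:
  1. Find the pivot p₀ = point with lowest y (tie → lowest x): (7, -9).
  2. Sort the remaining points by polar angle around p₀.
  3. Walk through sorted points, maintaining a stack; pop the top while the last three entries make a non-left turn (cross product ≤ 0).
  4. Final stack is the convex hull in CCW order: (7, -9), (-1, 9), (-3, -5).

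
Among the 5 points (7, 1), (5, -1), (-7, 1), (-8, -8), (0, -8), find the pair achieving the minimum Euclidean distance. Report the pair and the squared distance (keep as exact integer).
Pair = ((7, 1), (5, -1)); squared distance = 8

Compute all C(5, 2) = 10 pairwise squared distances (x_i − x_j)² + (y_i − y_j)². The minimum is 8, attained by the pair ((7, 1), (5, -1)).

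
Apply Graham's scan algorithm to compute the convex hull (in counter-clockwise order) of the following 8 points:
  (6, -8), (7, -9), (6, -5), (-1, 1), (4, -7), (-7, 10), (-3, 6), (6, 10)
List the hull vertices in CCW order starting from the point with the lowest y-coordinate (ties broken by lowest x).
Hull (CCW) = [(7, -9), (6, 10), (-7, 10), (4, -7)]

Graham scan procedure:
  1. Find the pivot p₀ = point with lowest y (tie → lowest x): (7, -9).
  2. Sort the remaining points by polar angle around p₀.
  3. Walk through sorted points, maintaining a stack; pop the top while the last three entries make a non-left turn (cross product ≤ 0).
  4. Final stack is the convex hull in CCW order: (7, -9), (6, 10), (-7, 10), (4, -7).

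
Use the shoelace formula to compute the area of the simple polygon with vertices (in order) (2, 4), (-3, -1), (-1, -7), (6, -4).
Area = 54

Shoelace formula: Area = (1/2) |Σ_i (x_i · y_{i+1} − x_{i+1} · y_i)| (indices mod n). Compute each cross term:
  (2)(-1) − (-3)(4) = 10
  (-3)(-7) − (-1)(-1) = 20
  (-1)(-4) − (6)(-7) = 46
  (6)(4) − (2)(-4) = 32
Sum = 108, so (signed) Area = 108/2 = 54, |Area| = 54.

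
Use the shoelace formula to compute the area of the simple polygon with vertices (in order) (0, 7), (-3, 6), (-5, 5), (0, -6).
Area = 33

Shoelace formula: Area = (1/2) |Σ_i (x_i · y_{i+1} − x_{i+1} · y_i)| (indices mod n). Compute each cross term:
  (0)(6) − (-3)(7) = 21
  (-3)(5) − (-5)(6) = 15
  (-5)(-6) − (0)(5) = 30
  (0)(7) − (0)(-6) = 0
Sum = 66, so (signed) Area = 66/2 = 33, |Area| = 33.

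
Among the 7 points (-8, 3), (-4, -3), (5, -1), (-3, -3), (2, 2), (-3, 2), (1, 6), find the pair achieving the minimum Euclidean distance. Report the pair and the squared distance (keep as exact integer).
Pair = ((-4, -3), (-3, -3)); squared distance = 1

Compute all C(7, 2) = 21 pairwise squared distances (x_i − x_j)² + (y_i − y_j)². The minimum is 1, attained by the pair ((-4, -3), (-3, -3)).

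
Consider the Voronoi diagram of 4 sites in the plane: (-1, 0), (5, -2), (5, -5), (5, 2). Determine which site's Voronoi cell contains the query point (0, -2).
Nearest site = (-1, 0)

The Voronoi cell of site s contains exactly those query points closer to s than to any other site. Compute squared distances from q = (0, -2) to each site:
  (-1 − 0)² + (0 − -2)² = 5
  (5 − 0)² + (-2 − -2)² = 25
  (5 − 0)² + (-5 − -2)² = 34
  (5 − 0)² + (2 − -2)² = 41
Minimum is attained by (-1, 0), so q lies in its Voronoi cell.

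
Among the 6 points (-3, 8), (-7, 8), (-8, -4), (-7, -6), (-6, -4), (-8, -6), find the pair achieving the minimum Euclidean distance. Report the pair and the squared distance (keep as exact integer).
Pair = ((-7, -6), (-8, -6)); squared distance = 1

Compute all C(6, 2) = 15 pairwise squared distances (x_i − x_j)² + (y_i − y_j)². The minimum is 1, attained by the pair ((-7, -6), (-8, -6)).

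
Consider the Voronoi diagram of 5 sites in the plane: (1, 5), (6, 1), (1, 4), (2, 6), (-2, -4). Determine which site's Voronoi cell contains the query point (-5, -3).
Nearest site = (-2, -4)

The Voronoi cell of site s contains exactly those query points closer to s than to any other site. Compute squared distances from q = (-5, -3) to each site:
  (-2 − -5)² + (-4 − -3)² = 10
  (1 − -5)² + (4 − -3)² = 85
  (1 − -5)² + (5 − -3)² = 100
  (2 − -5)² + (6 − -3)² = 130
  (6 − -5)² + (1 − -3)² = 137
Minimum is attained by (-2, -4), so q lies in its Voronoi cell.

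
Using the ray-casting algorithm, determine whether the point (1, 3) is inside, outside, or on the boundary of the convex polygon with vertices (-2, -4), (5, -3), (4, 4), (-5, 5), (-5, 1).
The point (1, 3) lies strictly inside the polygon

Cast a horizontal ray to the right from the query point and count how many polygon edges it crosses (each edge strictly once or zero times, handled with the usual half-open convention). 
Parity of crossings → odd ⇒ inside.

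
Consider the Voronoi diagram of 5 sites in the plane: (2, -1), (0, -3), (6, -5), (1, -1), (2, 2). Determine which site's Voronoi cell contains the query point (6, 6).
Nearest site = (2, 2)

The Voronoi cell of site s contains exactly those query points closer to s than to any other site. Compute squared distances from q = (6, 6) to each site:
  (2 − 6)² + (2 − 6)² = 32
  (2 − 6)² + (-1 − 6)² = 65
  (1 − 6)² + (-1 − 6)² = 74
  (0 − 6)² + (-3 − 6)² = 117
  (6 − 6)² + (-5 − 6)² = 121
Minimum is attained by (2, 2), so q lies in its Voronoi cell.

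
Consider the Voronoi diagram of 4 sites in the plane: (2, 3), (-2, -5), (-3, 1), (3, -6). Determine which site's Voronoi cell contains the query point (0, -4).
Nearest site = (-2, -5)

The Voronoi cell of site s contains exactly those query points closer to s than to any other site. Compute squared distances from q = (0, -4) to each site:
  (-2 − 0)² + (-5 − -4)² = 5
  (3 − 0)² + (-6 − -4)² = 13
  (-3 − 0)² + (1 − -4)² = 34
  (2 − 0)² + (3 − -4)² = 53
Minimum is attained by (-2, -5), so q lies in its Voronoi cell.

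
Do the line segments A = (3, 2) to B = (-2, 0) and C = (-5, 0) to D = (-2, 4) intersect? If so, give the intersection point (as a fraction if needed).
No (intersection of containing lines falls outside at least one segment)

Parametrize and solve: t = 13/7, s = -3/7. At least one of these is outside [0, 1], so the segments do not intersect.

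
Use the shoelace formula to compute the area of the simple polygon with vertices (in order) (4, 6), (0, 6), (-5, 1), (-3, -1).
Area = 24

Shoelace formula: Area = (1/2) |Σ_i (x_i · y_{i+1} − x_{i+1} · y_i)| (indices mod n). Compute each cross term:
  (4)(6) − (0)(6) = 24
  (0)(1) − (-5)(6) = 30
  (-5)(-1) − (-3)(1) = 8
  (-3)(6) − (4)(-1) = -14
Sum = 48, so (signed) Area = 48/2 = 24, |Area| = 24.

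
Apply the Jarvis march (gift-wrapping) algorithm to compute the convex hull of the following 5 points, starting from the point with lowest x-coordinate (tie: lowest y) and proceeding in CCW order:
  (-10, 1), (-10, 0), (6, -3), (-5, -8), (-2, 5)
Hull (CCW) = [(-10, 0), (-5, -8), (6, -3), (-2, 5), (-10, 1)]

Jarvis march: at each step, from the current hull vertex p, select the next vertex q as the point such that every other point lies strictly to the left of (or on) the directed line p → q. (Equivalently: for every other point r, the cross product (q − p) × (r − p) ≥ 0.)
Starting point (lowest x, tie lowest y): (-10, 0). Wrap until returning to start. Resulting hull: (-10, 0), (-5, -8), (6, -3), (-2, 5), (-10, 1).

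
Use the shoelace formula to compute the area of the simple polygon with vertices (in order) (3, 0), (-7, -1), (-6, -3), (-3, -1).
Area = 6

Shoelace formula: Area = (1/2) |Σ_i (x_i · y_{i+1} − x_{i+1} · y_i)| (indices mod n). Compute each cross term:
  (3)(-1) − (-7)(0) = -3
  (-7)(-3) − (-6)(-1) = 15
  (-6)(-1) − (-3)(-3) = -3
  (-3)(0) − (3)(-1) = 3
Sum = 12, so (signed) Area = 12/2 = 6, |Area| = 6.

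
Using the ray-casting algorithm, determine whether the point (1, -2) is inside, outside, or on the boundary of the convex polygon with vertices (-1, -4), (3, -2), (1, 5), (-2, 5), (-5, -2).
The point (1, -2) lies strictly inside the polygon

Cast a horizontal ray to the right from the query point and count how many polygon edges it crosses (each edge strictly once or zero times, handled with the usual half-open convention). 
Parity of crossings → odd ⇒ inside.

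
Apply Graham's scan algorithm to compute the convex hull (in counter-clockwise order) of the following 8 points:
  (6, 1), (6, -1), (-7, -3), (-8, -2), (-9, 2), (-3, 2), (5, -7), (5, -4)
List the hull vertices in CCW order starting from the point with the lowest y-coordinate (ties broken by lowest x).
Hull (CCW) = [(5, -7), (6, -1), (6, 1), (-3, 2), (-9, 2), (-8, -2), (-7, -3)]

Graham scan procedure:
  1. Find the pivot p₀ = point with lowest y (tie → lowest x): (5, -7).
  2. Sort the remaining points by polar angle around p₀.
  3. Walk through sorted points, maintaining a stack; pop the top while the last three entries make a non-left turn (cross product ≤ 0).
  4. Final stack is the convex hull in CCW order: (5, -7), (6, -1), (6, 1), (-3, 2), (-9, 2), (-8, -2), (-7, -3).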